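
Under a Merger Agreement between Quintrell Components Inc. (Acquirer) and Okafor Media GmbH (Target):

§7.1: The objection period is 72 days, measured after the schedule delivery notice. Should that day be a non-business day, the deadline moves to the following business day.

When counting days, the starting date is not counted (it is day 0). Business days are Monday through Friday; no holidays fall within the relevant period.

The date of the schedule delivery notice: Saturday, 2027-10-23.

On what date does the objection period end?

2028-01-03

Adding 72 calendar days to 2027-10-23 gives 2028-01-03, which is the last day of the objection period. 2028-01-03 is a Monday, so no roll-forward applies.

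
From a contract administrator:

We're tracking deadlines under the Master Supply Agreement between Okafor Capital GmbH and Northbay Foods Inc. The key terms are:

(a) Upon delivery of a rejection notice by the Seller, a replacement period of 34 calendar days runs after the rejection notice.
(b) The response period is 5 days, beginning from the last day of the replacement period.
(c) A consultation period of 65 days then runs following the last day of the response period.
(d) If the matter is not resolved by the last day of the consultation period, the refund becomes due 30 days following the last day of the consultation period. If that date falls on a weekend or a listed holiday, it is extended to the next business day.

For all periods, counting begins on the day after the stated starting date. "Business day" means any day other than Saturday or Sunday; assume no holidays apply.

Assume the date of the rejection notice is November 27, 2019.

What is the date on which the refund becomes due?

April 9, 2020

The last day of the replacement period: 34 calendar days after November 27, 2019 is December 31, 2019.
Adding 5 calendar days to December 31, 2019 gives January 5, 2020, which is the last day of the response period.
Adding 65 calendar days to January 5, 2020 gives March 10, 2020, which is the last day of the consultation period.
The date on which the refund becomes due: 30 calendar days after March 10, 2020 is April 9, 2020. April 9, 2020 is a Thursday, so no roll-forward applies.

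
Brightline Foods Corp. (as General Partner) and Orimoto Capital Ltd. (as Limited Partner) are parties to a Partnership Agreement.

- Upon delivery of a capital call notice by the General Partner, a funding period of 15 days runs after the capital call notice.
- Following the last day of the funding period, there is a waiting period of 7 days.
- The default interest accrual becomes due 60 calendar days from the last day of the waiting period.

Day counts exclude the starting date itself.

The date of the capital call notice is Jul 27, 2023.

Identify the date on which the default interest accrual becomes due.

The last day of the funding period: Jul 27, 2023 + 15 days = Aug 11, 2023.
Adding 7 calendar days to Aug 11, 2023 gives Aug 18, 2023, which is the last day of the waiting period.
Adding 60 calendar days to Aug 18, 2023 gives Oct 17, 2023, which is the date on which the default interest accrual becomes due.

Oct 17, 2023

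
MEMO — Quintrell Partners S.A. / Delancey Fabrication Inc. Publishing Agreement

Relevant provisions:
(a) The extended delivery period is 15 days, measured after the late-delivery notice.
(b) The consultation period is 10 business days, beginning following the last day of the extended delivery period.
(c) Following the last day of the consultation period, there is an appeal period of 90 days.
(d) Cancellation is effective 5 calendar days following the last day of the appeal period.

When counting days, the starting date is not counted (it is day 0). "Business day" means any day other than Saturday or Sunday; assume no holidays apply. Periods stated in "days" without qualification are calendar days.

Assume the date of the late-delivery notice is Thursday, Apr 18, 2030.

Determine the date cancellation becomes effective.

Adding 15 calendar days to Apr 18, 2030 gives May 3, 2030, which is the last day of the extended delivery period.
The last day of the consultation period: counting 10 business days from Friday, May 3, 2030 (May 6, May 7, May 8, May 9, May 10, May 13, May 14, May 15, May 16, May 17, skipping weekends) reaches Friday, May 17, 2030.
The last day of the appeal period: May 17, 2030 + 90 days = Aug 15, 2030.
The date cancellation becomes effective: 5 calendar days after Aug 15, 2030 is Aug 20, 2030.

Aug 20, 2030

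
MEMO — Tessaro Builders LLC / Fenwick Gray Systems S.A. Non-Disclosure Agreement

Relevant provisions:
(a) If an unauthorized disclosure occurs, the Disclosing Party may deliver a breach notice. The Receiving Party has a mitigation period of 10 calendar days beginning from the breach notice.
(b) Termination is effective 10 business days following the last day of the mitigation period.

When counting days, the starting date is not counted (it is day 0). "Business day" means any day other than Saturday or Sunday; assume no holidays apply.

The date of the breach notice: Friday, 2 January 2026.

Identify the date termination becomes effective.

The last day of the mitigation period: 2 January 2026 + 10 days = 12 January 2026.
From Monday, 12 January 2026, 10 business days (Jan 13, Jan 14, Jan 15, Jan 16, Jan 19, Jan 20, Jan 21, Jan 22, Jan 23, Jan 26, skipping weekends) brings us to Monday, 26 January 2026, which is the date termination becomes effective.

26 January 2026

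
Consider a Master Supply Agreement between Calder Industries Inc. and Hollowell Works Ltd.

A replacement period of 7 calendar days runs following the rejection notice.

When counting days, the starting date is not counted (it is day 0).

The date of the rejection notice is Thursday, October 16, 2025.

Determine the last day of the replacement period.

October 23, 2025

The last day of the replacement period: October 16, 2025 + 7 days = October 23, 2025.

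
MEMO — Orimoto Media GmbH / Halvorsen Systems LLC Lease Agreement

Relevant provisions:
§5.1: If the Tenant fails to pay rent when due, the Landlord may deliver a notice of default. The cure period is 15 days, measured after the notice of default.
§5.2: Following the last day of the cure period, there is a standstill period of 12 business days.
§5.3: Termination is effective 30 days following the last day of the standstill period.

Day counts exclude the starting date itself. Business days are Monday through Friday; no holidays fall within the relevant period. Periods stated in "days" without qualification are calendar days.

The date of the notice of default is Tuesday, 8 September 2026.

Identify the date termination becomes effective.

8 November 2026

The last day of the cure period: 15 calendar days after 8 September 2026 is 23 September 2026.
From Wednesday, 23 September 2026, 12 business days (Sep 24, Sep 25, Sep 28, Sep 29, …, Oct 7, Oct 8, Oct 9, skipping weekends) brings us to Friday, 9 October 2026, which is the last day of the standstill period.
Adding 30 calendar days to 9 October 2026 gives 8 November 2026, which is the date termination becomes effective.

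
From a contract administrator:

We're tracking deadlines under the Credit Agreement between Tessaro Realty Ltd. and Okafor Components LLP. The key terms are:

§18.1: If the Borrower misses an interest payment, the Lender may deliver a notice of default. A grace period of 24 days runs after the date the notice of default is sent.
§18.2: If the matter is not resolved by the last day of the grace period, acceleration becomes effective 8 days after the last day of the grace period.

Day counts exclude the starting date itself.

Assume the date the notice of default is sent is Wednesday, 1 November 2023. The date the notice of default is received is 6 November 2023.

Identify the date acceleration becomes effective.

3 December 2023

The last day of the grace period: 1 November 2023 + 24 days = 25 November 2023.
The date acceleration becomes effective: 25 November 2023 + 8 days = 3 December 2023.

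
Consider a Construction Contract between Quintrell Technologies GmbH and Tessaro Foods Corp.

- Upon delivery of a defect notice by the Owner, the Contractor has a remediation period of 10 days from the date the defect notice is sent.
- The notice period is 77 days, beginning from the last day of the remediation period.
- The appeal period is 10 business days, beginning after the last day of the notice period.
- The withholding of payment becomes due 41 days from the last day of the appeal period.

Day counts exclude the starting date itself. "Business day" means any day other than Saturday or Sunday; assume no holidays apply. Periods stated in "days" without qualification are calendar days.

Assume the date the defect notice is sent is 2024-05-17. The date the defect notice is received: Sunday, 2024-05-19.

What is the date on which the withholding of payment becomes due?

Adding 10 calendar days to 2024-05-17 gives 2024-05-27, which is the last day of the remediation period.
The last day of the notice period: 77 calendar days after 2024-05-27 is 2024-08-12.
From Monday, 2024-08-12, 10 business days (Aug 13, Aug 14, Aug 15, Aug 16, Aug 19, Aug 20, Aug 21, Aug 22, Aug 23, Aug 26, skipping weekends) brings us to Monday, 2024-08-26, which is the last day of the appeal period.
Adding 41 calendar days to 2024-08-26 gives 2024-10-06, which is the date on which the withholding of payment becomes due.

2024-10-06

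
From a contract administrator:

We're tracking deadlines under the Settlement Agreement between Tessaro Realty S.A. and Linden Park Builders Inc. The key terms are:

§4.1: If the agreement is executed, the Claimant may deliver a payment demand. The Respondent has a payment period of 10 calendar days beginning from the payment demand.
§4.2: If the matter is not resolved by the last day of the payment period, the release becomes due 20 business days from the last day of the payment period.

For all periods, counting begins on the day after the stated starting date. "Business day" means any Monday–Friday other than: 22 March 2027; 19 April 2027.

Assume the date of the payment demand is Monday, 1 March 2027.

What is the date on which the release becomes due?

9 April 2027

Adding 10 calendar days to 1 March 2027 gives 11 March 2027, which is the last day of the payment period.
From Thursday, 11 March 2027, 20 business days (Mar 12, Mar 15, Mar 16, Mar 17, …, Apr 7, Apr 8, Apr 9, skipping weekends and the listed holiday on Mar 22) brings us to Friday, 9 April 2027, which is the date on which the release becomes due.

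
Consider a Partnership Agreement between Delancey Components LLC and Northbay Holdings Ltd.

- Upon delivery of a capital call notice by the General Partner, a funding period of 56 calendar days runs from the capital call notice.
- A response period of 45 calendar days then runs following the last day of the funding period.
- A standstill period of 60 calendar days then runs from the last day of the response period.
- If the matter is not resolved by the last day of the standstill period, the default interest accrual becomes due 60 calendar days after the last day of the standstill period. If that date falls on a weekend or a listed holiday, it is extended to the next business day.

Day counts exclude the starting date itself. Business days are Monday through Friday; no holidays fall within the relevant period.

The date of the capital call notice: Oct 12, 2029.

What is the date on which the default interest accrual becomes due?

The last day of the funding period: Oct 12, 2029 + 56 days = Dec 7, 2029.
The last day of the response period: 45 calendar days after Dec 7, 2029 is Jan 21, 2030.
The last day of the standstill period: Jan 21, 2030 + 60 days = Mar 22, 2030.
The date on which the default interest accrual becomes due: Mar 22, 2030 + 60 days = May 21, 2030. May 21, 2030 is a Tuesday, so no roll-forward applies.

May 21, 2030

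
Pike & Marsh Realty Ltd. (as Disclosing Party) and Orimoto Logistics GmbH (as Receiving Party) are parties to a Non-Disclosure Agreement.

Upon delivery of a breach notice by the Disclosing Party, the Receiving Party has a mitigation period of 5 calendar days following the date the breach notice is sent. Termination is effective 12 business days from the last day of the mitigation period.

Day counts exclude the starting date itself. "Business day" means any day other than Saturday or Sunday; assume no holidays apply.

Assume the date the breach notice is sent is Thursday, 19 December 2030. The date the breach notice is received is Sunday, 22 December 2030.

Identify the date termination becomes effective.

The last day of the mitigation period: 5 calendar days after 19 December 2030 is 24 December 2030.
The date termination becomes effective: 12 business days after Tuesday, 24 December 2030, skipping weekends — Dec 25, Dec 26, Dec 27, Dec 30, …, Jan 7, Jan 8, Jan 9 — lands on Thursday, 9 January 2031.

9 January 2031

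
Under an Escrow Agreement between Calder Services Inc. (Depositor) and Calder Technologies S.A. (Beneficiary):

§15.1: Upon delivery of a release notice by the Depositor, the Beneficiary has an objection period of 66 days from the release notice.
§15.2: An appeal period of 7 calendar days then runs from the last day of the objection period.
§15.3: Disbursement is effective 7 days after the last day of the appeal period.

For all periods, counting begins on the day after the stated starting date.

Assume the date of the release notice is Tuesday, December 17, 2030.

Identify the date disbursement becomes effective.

Adding 66 calendar days to December 17, 2030 gives February 21, 2031, which is the last day of the objection period.
Adding 7 calendar days to February 21, 2031 gives February 28, 2031, which is the last day of the appeal period.
The date disbursement becomes effective: 7 calendar days after February 28, 2031 is March 7, 2031.

March 7, 2031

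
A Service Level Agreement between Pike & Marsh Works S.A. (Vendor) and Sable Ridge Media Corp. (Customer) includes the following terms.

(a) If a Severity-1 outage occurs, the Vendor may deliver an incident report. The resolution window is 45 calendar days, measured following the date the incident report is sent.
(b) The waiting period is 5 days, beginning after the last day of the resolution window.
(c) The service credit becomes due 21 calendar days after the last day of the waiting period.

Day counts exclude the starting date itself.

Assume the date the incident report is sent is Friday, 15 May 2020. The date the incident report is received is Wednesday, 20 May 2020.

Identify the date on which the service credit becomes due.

Adding 45 calendar days to 15 May 2020 gives 29 June 2020, which is the last day of the resolution window.
The last day of the waiting period: 5 calendar days after 29 June 2020 is 4 July 2020.
The date on which the service credit becomes due: 21 calendar days after 4 July 2020 is 25 July 2020.

25 July 2020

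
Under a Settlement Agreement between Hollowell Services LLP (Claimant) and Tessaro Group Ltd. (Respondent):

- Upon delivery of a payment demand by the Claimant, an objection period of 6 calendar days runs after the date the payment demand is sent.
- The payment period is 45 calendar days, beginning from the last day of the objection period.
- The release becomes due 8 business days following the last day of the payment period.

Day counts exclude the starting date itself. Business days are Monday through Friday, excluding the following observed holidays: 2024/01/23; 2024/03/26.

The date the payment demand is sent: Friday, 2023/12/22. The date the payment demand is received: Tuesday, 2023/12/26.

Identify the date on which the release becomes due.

The last day of the objection period: 6 calendar days after 2023/12/22 is 2023/12/28.
The last day of the payment period: 2023/12/28 + 45 days = 2024/02/11.
The date on which the release becomes due: 8 business days after Sunday, 2024/02/11, skipping weekends — Feb 12, Feb 13, Feb 14, Feb 15, Feb 16, Feb 19, Feb 20, Feb 21 — lands on Wednesday, 2024/02/21.

2024/02/21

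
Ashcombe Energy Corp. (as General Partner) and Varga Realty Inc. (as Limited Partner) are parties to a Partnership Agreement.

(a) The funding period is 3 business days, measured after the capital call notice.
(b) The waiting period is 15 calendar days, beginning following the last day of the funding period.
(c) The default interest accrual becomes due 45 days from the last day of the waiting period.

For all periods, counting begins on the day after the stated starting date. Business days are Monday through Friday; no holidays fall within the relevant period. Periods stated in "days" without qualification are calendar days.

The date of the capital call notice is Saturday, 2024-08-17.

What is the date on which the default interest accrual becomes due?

2024-10-20

The last day of the funding period: 3 business days after Saturday, 2024-08-17, skipping weekends — Aug 19, Aug 20, Aug 21 — lands on Wednesday, 2024-08-21.
Adding 15 calendar days to 2024-08-21 gives 2024-09-05, which is the last day of the waiting period.
The date on which the default interest accrual becomes due: 45 calendar days after 2024-09-05 is 2024-10-20.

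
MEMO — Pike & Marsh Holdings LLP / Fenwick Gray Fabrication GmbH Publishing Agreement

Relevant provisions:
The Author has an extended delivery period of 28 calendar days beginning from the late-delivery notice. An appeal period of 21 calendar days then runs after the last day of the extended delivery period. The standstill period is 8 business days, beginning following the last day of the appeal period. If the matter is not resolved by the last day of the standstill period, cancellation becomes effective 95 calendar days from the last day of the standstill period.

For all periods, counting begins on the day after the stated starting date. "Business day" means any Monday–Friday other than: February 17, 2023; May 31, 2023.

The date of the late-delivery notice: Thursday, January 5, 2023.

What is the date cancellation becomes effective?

June 10, 2023

The last day of the extended delivery period: 28 calendar days after January 5, 2023 is February 2, 2023.
The last day of the appeal period: February 2, 2023 + 21 days = February 23, 2023.
The last day of the standstill period: 8 business days after Thursday, February 23, 2023, skipping weekends — Feb 24, Feb 27, Feb 28, Mar 1, Mar 2, Mar 3, Mar 6, Mar 7 — lands on Tuesday, March 7, 2023.
The date cancellation becomes effective: March 7, 2023 + 95 days = June 10, 2023.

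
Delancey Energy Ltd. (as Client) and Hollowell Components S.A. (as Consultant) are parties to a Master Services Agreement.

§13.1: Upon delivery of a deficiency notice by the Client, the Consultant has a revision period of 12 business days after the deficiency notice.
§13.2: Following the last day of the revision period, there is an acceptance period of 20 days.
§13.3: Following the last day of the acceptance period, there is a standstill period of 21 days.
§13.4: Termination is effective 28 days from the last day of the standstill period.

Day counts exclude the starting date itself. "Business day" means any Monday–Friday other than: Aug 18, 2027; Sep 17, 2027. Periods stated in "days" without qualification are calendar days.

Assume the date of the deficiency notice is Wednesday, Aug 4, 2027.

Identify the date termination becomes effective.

Oct 31, 2027

The last day of the revision period: counting 12 business days from Wednesday, Aug 4, 2027 (Aug 5, Aug 6, Aug 9, Aug 10, …, Aug 19, Aug 20, Aug 23, skipping weekends and the listed holiday on Aug 18) reaches Monday, Aug 23, 2027.
Adding 20 calendar days to Aug 23, 2027 gives Sep 12, 2027, which is the last day of the acceptance period.
The last day of the standstill period: Sep 12, 2027 + 21 days = Oct 3, 2027.
The date termination becomes effective: 28 calendar days after Oct 3, 2027 is Oct 31, 2027.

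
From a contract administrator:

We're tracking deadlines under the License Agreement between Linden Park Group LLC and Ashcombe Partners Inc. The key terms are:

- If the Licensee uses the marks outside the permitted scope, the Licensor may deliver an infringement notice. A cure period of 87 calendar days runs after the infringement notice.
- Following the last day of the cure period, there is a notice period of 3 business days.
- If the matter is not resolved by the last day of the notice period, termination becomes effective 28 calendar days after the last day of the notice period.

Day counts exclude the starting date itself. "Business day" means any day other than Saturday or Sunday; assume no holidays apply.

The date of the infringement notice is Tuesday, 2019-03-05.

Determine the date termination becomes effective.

2019-07-03

Adding 87 calendar days to 2019-03-05 gives 2019-05-31, which is the last day of the cure period.
The last day of the notice period: counting 3 business days from Friday, 2019-05-31 (Jun 3, Jun 4, Jun 5, skipping weekends) reaches Wednesday, 2019-06-05.
The date termination becomes effective: 2019-06-05 + 28 days = 2019-07-03.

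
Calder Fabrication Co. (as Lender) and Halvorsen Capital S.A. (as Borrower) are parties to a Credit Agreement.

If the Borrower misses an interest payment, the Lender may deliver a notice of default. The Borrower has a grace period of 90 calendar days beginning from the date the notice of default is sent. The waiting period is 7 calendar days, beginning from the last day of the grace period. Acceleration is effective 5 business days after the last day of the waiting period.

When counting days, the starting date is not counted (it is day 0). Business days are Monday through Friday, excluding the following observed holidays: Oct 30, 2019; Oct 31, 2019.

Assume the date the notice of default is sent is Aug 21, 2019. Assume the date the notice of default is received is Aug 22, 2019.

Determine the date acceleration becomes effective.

Adding 90 calendar days to Aug 21, 2019 gives Nov 19, 2019, which is the last day of the grace period.
The last day of the waiting period: Nov 19, 2019 + 7 days = Nov 26, 2019.
From Tuesday, Nov 26, 2019, 5 business days (Nov 27, Nov 28, Nov 29, Dec 2, Dec 3, skipping weekends) brings us to Tuesday, Dec 3, 2019, which is the date acceleration becomes effective.

Dec 3, 2019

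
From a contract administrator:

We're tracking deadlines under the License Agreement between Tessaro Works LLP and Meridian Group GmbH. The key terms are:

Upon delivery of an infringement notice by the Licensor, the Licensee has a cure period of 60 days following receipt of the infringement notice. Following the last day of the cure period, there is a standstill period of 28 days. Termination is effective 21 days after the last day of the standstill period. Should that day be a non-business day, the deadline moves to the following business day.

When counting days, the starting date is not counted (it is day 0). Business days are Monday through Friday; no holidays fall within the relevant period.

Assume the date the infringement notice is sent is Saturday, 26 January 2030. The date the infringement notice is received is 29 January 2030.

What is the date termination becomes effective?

20 May 2030

The last day of the cure period: 29 January 2030 + 60 days = 30 March 2030.
Adding 28 calendar days to 30 March 2030 gives 27 April 2030, which is the last day of the standstill period.
The date termination becomes effective: 21 calendar days after 27 April 2030 is 18 May 2030. That falls on a Saturday, so it rolls to the next business day, Monday, 20 May 2030.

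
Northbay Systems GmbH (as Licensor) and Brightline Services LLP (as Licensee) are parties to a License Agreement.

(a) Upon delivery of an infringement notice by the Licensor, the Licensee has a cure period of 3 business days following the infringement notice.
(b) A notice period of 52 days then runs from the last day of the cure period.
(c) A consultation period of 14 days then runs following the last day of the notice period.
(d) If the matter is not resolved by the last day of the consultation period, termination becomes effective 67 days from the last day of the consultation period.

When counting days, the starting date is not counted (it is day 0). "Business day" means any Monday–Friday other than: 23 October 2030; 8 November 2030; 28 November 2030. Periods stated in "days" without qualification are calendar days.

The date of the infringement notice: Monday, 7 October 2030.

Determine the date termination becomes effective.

20 February 2031

From Monday, 7 October 2030, 3 business days (Oct 8, Oct 9, Oct 10, skipping weekends) brings us to Thursday, 10 October 2030, which is the last day of the cure period.
The last day of the notice period: 52 calendar days after 10 October 2030 is 1 December 2030.
The last day of the consultation period: 14 calendar days after 1 December 2030 is 15 December 2030.
The date termination becomes effective: 67 calendar days after 15 December 2030 is 20 February 2031.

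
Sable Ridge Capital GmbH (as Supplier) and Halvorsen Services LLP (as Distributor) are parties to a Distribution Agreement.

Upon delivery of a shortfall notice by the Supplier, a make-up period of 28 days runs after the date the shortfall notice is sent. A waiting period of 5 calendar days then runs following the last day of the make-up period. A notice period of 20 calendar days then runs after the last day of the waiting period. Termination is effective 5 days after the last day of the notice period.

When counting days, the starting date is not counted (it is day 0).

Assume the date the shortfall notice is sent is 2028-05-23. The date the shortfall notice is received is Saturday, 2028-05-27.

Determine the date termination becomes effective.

The last day of the make-up period: 28 calendar days after 2028-05-23 is 2028-06-20.
The last day of the waiting period: 2028-06-20 + 5 days = 2028-06-25.
The last day of the notice period: 2028-06-25 + 20 days = 2028-07-15.
The date termination becomes effective: 2028-07-15 + 5 days = 2028-07-20.

2028-07-20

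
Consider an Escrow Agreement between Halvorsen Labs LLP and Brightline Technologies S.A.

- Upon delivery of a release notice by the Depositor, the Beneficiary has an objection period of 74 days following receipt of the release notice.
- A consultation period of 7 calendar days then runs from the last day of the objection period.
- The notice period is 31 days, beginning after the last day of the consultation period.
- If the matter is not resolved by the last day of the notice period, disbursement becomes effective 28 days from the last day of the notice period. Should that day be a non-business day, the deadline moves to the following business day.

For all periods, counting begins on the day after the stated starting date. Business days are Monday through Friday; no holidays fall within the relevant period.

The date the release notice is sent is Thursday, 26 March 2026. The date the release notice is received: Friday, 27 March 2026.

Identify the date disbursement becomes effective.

14 August 2026

The last day of the objection period: 27 March 2026 + 74 days = 9 June 2026.
The last day of the consultation period: 9 June 2026 + 7 days = 16 June 2026.
Adding 31 calendar days to 16 June 2026 gives 17 July 2026, which is the last day of the notice period.
The date disbursement becomes effective: 28 calendar days after 17 July 2026 is 14 August 2026. 14 August 2026 is a Friday, so no roll-forward applies.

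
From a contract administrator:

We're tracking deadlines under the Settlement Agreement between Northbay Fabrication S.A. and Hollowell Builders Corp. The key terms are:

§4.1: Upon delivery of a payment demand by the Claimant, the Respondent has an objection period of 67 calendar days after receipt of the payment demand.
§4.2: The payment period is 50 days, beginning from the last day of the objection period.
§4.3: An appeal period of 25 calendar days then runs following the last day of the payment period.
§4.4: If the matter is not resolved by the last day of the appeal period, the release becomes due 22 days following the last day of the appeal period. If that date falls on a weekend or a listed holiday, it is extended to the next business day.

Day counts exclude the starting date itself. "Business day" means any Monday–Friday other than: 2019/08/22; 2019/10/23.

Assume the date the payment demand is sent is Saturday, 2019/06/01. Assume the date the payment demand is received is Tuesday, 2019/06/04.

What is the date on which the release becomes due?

2019/11/15

The last day of the objection period: 67 calendar days after 2019/06/04 is 2019/08/10.
The last day of the payment period: 50 calendar days after 2019/08/10 is 2019/09/29.
The last day of the appeal period: 2019/09/29 + 25 days = 2019/10/24.
The date on which the release becomes due: 2019/10/24 + 22 days = 2019/11/15. 2019/11/15 is a Friday and is not a listed holiday, so no roll-forward applies.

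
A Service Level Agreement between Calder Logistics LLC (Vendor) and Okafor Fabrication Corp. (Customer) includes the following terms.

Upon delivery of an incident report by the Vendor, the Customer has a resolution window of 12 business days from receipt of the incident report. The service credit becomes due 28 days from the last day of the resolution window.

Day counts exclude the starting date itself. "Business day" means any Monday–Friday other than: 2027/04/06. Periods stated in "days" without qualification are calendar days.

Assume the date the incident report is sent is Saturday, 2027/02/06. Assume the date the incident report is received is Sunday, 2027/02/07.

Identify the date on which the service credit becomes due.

From Sunday, 2027/02/07, 12 business days (Feb 8, Feb 9, Feb 10, Feb 11, …, Feb 19, Feb 22, Feb 23, skipping weekends) brings us to Tuesday, 2027/02/23, which is the last day of the resolution window.
The date on which the service credit becomes due: 2027/02/23 + 28 days = 2027/03/23.

2027/03/23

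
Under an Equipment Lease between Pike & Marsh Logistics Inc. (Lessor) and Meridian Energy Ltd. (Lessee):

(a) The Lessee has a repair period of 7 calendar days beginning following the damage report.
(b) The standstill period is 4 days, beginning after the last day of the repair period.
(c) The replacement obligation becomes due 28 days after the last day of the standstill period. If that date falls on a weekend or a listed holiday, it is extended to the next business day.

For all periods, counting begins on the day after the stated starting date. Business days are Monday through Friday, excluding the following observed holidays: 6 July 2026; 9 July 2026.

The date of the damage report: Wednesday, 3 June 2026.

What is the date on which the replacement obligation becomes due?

The last day of the repair period: 7 calendar days after 3 June 2026 is 10 June 2026.
The last day of the standstill period: 4 calendar days after 10 June 2026 is 14 June 2026.
The date on which the replacement obligation becomes due: 14 June 2026 + 28 days = 12 July 2026. That falls on a Sunday, so it rolls to the next business day, Monday, 13 July 2026.

13 July 2026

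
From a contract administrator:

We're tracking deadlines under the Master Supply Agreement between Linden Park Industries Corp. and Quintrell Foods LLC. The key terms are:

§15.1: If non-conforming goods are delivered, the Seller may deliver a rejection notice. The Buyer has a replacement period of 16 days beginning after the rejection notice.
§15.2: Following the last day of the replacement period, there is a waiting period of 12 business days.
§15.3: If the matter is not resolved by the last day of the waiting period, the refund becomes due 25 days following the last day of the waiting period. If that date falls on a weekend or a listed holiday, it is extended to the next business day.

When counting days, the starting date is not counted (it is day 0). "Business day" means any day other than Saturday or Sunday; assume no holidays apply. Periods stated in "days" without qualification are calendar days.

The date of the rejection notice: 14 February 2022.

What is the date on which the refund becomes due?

12 April 2022

The last day of the replacement period: 16 calendar days after 14 February 2022 is 2 March 2022.
From Wednesday, 2 March 2022, 12 business days (Mar 3, Mar 4, Mar 7, Mar 8, …, Mar 16, Mar 17, Mar 18, skipping weekends) brings us to Friday, 18 March 2022, which is the last day of the waiting period.
Adding 25 calendar days to 18 March 2022 gives 12 April 2022, which is the date on which the refund becomes due. 12 April 2022 is a Tuesday, so no roll-forward applies.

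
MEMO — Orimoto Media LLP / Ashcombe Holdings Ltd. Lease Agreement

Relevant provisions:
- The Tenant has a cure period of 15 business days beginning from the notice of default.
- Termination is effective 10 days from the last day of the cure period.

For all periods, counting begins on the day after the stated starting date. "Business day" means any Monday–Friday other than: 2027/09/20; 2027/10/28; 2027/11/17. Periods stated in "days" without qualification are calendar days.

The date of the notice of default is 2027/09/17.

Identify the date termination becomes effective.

2027/10/21

From Friday, 2027/09/17, 15 business days (Sep 21, Sep 22, Sep 23, Sep 24, …, Oct 7, Oct 8, Oct 11, skipping weekends and the listed holiday on Sep 20) brings us to Monday, 2027/10/11, which is the last day of the cure period.
The date termination becomes effective: 2027/10/11 + 10 days = 2027/10/21.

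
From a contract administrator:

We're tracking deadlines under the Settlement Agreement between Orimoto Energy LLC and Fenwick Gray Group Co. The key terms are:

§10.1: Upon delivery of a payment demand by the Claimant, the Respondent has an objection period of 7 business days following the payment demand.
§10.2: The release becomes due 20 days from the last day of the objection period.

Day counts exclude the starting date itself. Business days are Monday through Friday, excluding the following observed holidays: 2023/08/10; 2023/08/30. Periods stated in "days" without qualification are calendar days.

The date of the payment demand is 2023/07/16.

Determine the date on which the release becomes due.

2023/08/14

The last day of the objection period: 7 business days after Sunday, 2023/07/16, skipping weekends — Jul 17, Jul 18, Jul 19, Jul 20, Jul 21, Jul 24, Jul 25 — lands on Tuesday, 2023/07/25.
Adding 20 calendar days to 2023/07/25 gives 2023/08/14, which is the date on which the release becomes due.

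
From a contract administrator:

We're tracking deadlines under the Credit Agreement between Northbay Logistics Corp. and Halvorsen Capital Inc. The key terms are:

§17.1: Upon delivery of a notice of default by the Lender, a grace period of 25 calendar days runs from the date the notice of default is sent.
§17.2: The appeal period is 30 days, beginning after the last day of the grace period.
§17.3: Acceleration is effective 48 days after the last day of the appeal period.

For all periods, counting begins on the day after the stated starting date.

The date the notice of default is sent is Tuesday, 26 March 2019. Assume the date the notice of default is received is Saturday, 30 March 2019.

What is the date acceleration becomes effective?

7 July 2019

Adding 25 calendar days to 26 March 2019 gives 20 April 2019, which is the last day of the grace period.
Adding 30 calendar days to 20 April 2019 gives 20 May 2019, which is the last day of the appeal period.
The date acceleration becomes effective: 20 May 2019 + 48 days = 7 July 2019.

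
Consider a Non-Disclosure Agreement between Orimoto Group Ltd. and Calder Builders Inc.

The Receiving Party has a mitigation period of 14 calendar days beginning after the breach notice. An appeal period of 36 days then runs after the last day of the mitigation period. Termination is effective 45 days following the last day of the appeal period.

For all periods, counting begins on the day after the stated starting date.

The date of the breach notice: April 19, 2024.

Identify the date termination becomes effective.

The last day of the mitigation period: April 19, 2024 + 14 days = May 3, 2024.
Adding 36 calendar days to May 3, 2024 gives June 8, 2024, which is the last day of the appeal period.
Adding 45 calendar days to June 8, 2024 gives July 23, 2024, which is the date termination becomes effective.

July 23, 2024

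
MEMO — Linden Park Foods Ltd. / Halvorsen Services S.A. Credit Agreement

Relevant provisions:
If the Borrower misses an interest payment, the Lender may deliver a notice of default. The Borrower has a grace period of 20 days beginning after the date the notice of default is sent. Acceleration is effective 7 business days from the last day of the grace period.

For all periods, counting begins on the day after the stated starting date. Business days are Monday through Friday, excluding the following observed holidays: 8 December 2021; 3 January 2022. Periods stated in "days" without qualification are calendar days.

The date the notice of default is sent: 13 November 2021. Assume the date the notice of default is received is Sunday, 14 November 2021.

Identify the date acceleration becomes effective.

15 December 2021

The last day of the grace period: 13 November 2021 + 20 days = 3 December 2021.
The date acceleration becomes effective: 7 business days after Friday, 3 December 2021, skipping weekends and the listed holiday on Dec 8 — Dec 6, Dec 7, Dec 9, Dec 10, Dec 13, Dec 14, Dec 15 — lands on Wednesday, 15 December 2021.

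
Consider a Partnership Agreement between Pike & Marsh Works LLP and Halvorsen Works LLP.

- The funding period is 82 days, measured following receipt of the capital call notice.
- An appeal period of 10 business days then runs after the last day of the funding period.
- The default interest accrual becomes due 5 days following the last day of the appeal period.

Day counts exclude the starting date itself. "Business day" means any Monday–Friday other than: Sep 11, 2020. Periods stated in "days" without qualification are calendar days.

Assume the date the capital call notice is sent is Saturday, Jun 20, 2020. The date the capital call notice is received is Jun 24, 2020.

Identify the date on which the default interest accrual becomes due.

The last day of the funding period: Jun 24, 2020 + 82 days = Sep 14, 2020.
The last day of the appeal period: counting 10 business days from Monday, Sep 14, 2020 (Sep 15, Sep 16, Sep 17, Sep 18, Sep 21, Sep 22, Sep 23, Sep 24, Sep 25, Sep 28, skipping weekends) reaches Monday, Sep 28, 2020.
Adding 5 calendar days to Sep 28, 2020 gives Oct 3, 2020, which is the date on which the default interest accrual becomes due.

Oct 3, 2020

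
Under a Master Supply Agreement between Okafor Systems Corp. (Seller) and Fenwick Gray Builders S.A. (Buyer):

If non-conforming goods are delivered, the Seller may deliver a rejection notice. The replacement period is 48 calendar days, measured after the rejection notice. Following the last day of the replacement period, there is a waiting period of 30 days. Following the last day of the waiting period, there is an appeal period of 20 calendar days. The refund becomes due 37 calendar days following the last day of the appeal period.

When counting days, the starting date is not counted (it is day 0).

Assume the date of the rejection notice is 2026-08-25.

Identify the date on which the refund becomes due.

2027-01-07

Adding 48 calendar days to 2026-08-25 gives 2026-10-12, which is the last day of the replacement period.
The last day of the waiting period: 2026-10-12 + 30 days = 2026-11-11.
Adding 20 calendar days to 2026-11-11 gives 2026-12-01, which is the last day of the appeal period.
The date on which the refund becomes due: 2026-12-01 + 37 days = 2027-01-07.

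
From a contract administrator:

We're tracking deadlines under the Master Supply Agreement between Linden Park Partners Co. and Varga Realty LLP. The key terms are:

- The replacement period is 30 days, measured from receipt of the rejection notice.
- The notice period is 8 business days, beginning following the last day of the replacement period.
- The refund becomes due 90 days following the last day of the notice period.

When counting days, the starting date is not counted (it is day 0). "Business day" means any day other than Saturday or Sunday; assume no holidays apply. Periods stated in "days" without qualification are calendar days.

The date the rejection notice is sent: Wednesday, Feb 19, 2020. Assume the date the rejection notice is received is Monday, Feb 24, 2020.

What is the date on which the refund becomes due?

Jul 5, 2020

The last day of the replacement period: Feb 24, 2020 + 30 days = Mar 25, 2020.
From Wednesday, Mar 25, 2020, 8 business days (Mar 26, Mar 27, Mar 30, Mar 31, Apr 1, Apr 2, Apr 3, Apr 6, skipping weekends) brings us to Monday, Apr 6, 2020, which is the last day of the notice period.
Adding 90 calendar days to Apr 6, 2020 gives Jul 5, 2020, which is the date on which the refund becomes due.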